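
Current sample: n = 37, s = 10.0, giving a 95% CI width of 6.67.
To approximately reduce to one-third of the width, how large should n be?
n ≈ 333

CI width ∝ 1/√n
To reduce width by factor 3, need √n to grow by 3 → need 3² = 9 times as many samples.

Current: n = 37, width = 6.67
New: n = 333, width ≈ 2.16

Width reduced by factor of 6.67/2.16 = 3.09.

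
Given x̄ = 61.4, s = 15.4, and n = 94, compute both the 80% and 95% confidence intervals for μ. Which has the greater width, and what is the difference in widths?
95% CI is wider by 2.21

df = 93
80% CI: t* = 1.291, (59.35, 63.45), width = 2 · t* · s/√n = 4.10
95% CI: t* = 1.986, (58.25, 64.55), width = 2 · t* · s/√n = 6.31

The 95% CI is wider by 6.31 - 4.10 = 2.21.
Higher confidence requires a wider interval.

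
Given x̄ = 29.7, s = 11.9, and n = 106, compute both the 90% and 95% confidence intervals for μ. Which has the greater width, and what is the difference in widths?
95% CI is wider by 0.74

df = 105
90% CI: t* = 1.659, (27.78, 31.62), width = 2 · t* · s/√n = 3.84
95% CI: t* = 1.983, (27.41, 31.99), width = 2 · t* · s/√n = 4.58

The 95% CI is wider by 4.58 - 3.84 = 0.74.
Higher confidence requires a wider interval.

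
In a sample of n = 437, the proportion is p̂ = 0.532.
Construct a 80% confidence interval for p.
(0.501, 0.563)

Proportion CI:
SE = √(p̂(1-p̂)/n) = √(0.532 · 0.468 / 437) = 0.02387

z* = 1.282
Margin = z* · SE = 1.282 · 0.02387 = 0.0306

CI: 0.532 ± 0.0306 = (0.501, 0.563)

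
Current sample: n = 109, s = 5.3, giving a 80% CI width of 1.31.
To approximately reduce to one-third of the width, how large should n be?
n ≈ 981

CI width ∝ 1/√n
To reduce width by factor 3, need √n to grow by 3 → need 3² = 9 times as many samples.

Current: n = 109, width = 1.31
New: n = 981, width ≈ 0.43

Width reduced by factor of 1.31/0.43 = 3.05.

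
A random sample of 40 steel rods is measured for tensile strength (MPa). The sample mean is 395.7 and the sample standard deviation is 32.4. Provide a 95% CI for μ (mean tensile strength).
(385.34, 406.06)

t-interval (σ unknown):
df = n - 1 = 39
t* = 2.023 for 95% confidence

Margin of error = t* · s/√n = 2.023 · 32.4/√40 = 10.36

CI: (385.34, 406.06)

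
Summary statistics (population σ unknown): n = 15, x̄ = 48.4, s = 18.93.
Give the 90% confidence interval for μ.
(39.79, 57.01)

t-interval (σ unknown):
df = n - 1 = 14
t* = 1.761 for 90% confidence

Margin of error = t* · s/√n = 1.761 · 18.93/√15 = 8.61

CI: (39.79, 57.01)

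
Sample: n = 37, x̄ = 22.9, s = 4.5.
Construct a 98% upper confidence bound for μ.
μ ≤ 24.48

Upper bound (one-sided):
t* = 2.131 (one-sided for 98%)
Upper bound = x̄ + t* · s/√n = 22.9 + 2.131 · 4.5/√37 = 24.48

We are 98% confident that μ ≤ 24.48.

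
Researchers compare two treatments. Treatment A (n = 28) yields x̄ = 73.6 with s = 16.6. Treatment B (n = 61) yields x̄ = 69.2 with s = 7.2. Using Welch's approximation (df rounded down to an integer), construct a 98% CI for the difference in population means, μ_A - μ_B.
(-3.62, 12.42)

Difference: x̄₁ - x̄₂ = 4.40
SE = √(s₁²/n₁ + s₂²/n₂) = √(16.6²/28 + 7.2²/61) = 3.2697
df = 31.76 → 31 (Welch–Satterthwaite, rounded down)
t* = 2.453

CI: 4.40 ± 2.453 · 3.2697 = 4.40 ± 8.02 = (-3.62, 12.42)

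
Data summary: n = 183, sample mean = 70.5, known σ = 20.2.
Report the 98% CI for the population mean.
(67.03, 73.97)

z-interval (σ known):
z* = 2.326 for 98% confidence

Margin of error = z* · σ/√n = 2.326 · 20.2/√183 = 3.47

CI: (70.5 - 3.47, 70.5 + 3.47) = (67.03, 73.97)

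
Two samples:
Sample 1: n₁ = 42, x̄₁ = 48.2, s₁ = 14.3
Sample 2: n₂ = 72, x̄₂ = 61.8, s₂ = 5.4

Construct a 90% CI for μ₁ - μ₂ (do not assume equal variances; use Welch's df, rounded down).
(-17.45, -9.75)

Difference: x̄₁ - x̄₂ = -13.60
SE = √(s₁²/n₁ + s₂²/n₂) = √(14.3²/42 + 5.4²/72) = 2.2965
df = 47.91 → 47 (Welch–Satterthwaite, rounded down)
t* = 1.678

CI: -13.60 ± 1.678 · 2.2965 = -13.60 ± 3.85 = (-17.45, -9.75)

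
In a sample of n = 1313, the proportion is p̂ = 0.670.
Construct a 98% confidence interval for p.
(0.640, 0.700)

Proportion CI:
SE = √(p̂(1-p̂)/n) = √(0.670 · 0.330 / 1313) = 0.01298

z* = 2.326
Margin = z* · SE = 2.326 · 0.01298 = 0.0302

CI: 0.670 ± 0.0302 = (0.640, 0.700)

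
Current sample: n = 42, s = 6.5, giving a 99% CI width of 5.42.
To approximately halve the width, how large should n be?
n ≈ 168

CI width ∝ 1/√n
To reduce width by factor 2, need √n to grow by 2 → need 2² = 4 times as many samples.

Current: n = 42, width = 5.42
New: n = 168, width ≈ 2.61

Width reduced by factor of 5.42/2.61 = 2.08.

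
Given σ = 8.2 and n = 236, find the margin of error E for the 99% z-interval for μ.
Margin of error = 1.38

Margin of error = z* · σ/√n
= 2.576 · 8.2/√236
= 2.576 · 8.2/15.3623
= 1.38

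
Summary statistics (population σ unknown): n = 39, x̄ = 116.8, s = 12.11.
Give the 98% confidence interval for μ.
(112.09, 121.51)

t-interval (σ unknown):
df = n - 1 = 38
t* = 2.429 for 98% confidence

Margin of error = t* · s/√n = 2.429 · 12.11/√39 = 4.71

CI: (112.09, 121.51)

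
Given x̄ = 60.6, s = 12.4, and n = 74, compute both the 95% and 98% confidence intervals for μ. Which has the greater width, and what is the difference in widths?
98% CI is wider by 1.11

df = 73
95% CI: t* = 1.993, (57.73, 63.47), width = 2 · t* · s/√n = 5.75
98% CI: t* = 2.379, (57.17, 64.03), width = 2 · t* · s/√n = 6.86

The 98% CI is wider by 6.86 - 5.75 = 1.11.
Higher confidence requires a wider interval.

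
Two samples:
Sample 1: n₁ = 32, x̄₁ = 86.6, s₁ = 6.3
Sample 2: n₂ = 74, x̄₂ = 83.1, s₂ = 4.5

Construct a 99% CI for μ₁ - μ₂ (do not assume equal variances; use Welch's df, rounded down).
(0.19, 6.81)

Difference: x̄₁ - x̄₂ = 3.50
SE = √(s₁²/n₁ + s₂²/n₂) = √(6.3²/32 + 4.5²/74) = 1.2304
df = 45.25 → 45 (Welch–Satterthwaite, rounded down)
t* = 2.690

CI: 3.50 ± 2.690 · 1.2304 = 3.50 ± 3.31 = (0.19, 6.81)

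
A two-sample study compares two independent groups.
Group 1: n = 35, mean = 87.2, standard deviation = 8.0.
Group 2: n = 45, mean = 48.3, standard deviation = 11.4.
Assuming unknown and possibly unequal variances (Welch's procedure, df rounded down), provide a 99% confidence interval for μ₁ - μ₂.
(33.16, 44.64)

Difference: x̄₁ - x̄₂ = 38.90
SE = √(s₁²/n₁ + s₂²/n₂) = √(8.0²/35 + 11.4²/45) = 2.1718
df = 77.27 → 77 (Welch–Satterthwaite, rounded down)
t* = 2.641

CI: 38.90 ± 2.641 · 2.1718 = 38.90 ± 5.74 = (33.16, 44.64)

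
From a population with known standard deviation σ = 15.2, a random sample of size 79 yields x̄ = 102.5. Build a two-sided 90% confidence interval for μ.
(99.69, 105.31)

z-interval (σ known):
z* = 1.645 for 90% confidence

Margin of error = z* · σ/√n = 1.645 · 15.2/√79 = 2.81

CI: (102.5 - 2.81, 102.5 + 2.81) = (99.69, 105.31)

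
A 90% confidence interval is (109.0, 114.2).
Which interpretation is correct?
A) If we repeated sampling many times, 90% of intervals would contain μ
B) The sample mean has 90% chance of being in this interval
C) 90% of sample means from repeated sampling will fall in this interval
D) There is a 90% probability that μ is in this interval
A

A) Correct — this is the frequentist long-run coverage interpretation.
B) Wrong — x̄ is observed and sits in the interval by construction.
C) Wrong — coverage applies to intervals containing μ, not to future x̄ values.
D) Wrong — μ is fixed; the randomness lives in the interval, not in μ.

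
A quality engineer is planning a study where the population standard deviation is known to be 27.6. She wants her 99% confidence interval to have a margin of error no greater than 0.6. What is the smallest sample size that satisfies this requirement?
n ≥ 14042

For margin E ≤ 0.6:
n ≥ (z* · σ / E)²
n ≥ (2.576 · 27.6 / 0.6)²
n ≥ 14041.30

Minimum n = 14042 (rounding up)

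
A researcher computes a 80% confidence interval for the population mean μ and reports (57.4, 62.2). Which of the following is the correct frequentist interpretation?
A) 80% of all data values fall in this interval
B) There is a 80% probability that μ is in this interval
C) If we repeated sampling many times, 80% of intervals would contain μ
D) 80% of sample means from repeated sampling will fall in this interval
C

A) Wrong — a CI is about the parameter μ, not individual data values.
B) Wrong — μ is fixed; the randomness lives in the interval, not in μ.
C) Correct — this is the frequentist long-run coverage interpretation.
D) Wrong — coverage applies to intervals containing μ, not to future x̄ values.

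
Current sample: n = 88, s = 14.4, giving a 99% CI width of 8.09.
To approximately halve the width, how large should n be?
n ≈ 352

CI width ∝ 1/√n
To reduce width by factor 2, need √n to grow by 2 → need 2² = 4 times as many samples.

Current: n = 88, width = 8.09
New: n = 352, width ≈ 3.98

Width reduced by factor of 8.09/3.98 = 2.03.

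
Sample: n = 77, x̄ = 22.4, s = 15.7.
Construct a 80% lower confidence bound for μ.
μ ≥ 20.89

Lower bound (one-sided):
t* = 0.846 (one-sided for 80%)
Lower bound = x̄ - t* · s/√n = 22.4 - 0.846 · 15.7/√77 = 20.89

We are 80% confident that μ ≥ 20.89.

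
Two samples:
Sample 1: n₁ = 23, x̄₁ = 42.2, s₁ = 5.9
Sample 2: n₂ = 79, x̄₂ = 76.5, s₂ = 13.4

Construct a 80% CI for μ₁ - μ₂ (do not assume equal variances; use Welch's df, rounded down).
(-36.81, -31.79)

Difference: x̄₁ - x̄₂ = -34.30
SE = √(s₁²/n₁ + s₂²/n₂) = √(5.9²/23 + 13.4²/79) = 1.9459
df = 84.16 → 84 (Welch–Satterthwaite, rounded down)
t* = 1.292

CI: -34.30 ± 1.292 · 1.9459 = -34.30 ± 2.51 = (-36.81, -31.79)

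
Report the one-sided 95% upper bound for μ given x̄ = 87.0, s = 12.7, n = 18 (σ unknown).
μ ≤ 92.21

Upper bound (one-sided):
t* = 1.740 (one-sided for 95%)
Upper bound = x̄ + t* · s/√n = 87.0 + 1.740 · 12.7/√18 = 92.21

We are 95% confident that μ ≤ 92.21.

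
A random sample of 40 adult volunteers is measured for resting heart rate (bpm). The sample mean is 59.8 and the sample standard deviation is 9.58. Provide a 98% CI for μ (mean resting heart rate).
(56.13, 63.47)

t-interval (σ unknown):
df = n - 1 = 39
t* = 2.426 for 98% confidence

Margin of error = t* · s/√n = 2.426 · 9.58/√40 = 3.67

CI: (56.13, 63.47)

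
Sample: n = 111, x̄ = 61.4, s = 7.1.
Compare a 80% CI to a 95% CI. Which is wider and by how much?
95% CI is wider by 0.93

df = 110
80% CI: t* = 1.289, (60.53, 62.27), width = 2 · t* · s/√n = 1.74
95% CI: t* = 1.982, (60.06, 62.74), width = 2 · t* · s/√n = 2.67

The 95% CI is wider by 2.67 - 1.74 = 0.93.
Higher confidence requires a wider interval.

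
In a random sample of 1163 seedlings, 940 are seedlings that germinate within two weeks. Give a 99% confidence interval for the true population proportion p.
(0.779, 0.838)

Proportion CI:
p̂ = 940/1163 = 0.80825
SE = √(p̂(1-p̂)/n) = √(0.80825 · 0.19175 / 1163) = 0.01154

z* = 2.576
Margin = z* · SE = 2.576 · 0.01154 = 0.0297

CI: 0.80825 ± 0.0297 = (0.779, 0.838)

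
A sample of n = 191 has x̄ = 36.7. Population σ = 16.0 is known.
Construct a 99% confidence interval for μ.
(33.72, 39.68)

z-interval (σ known):
z* = 2.576 for 99% confidence

Margin of error = z* · σ/√n = 2.576 · 16.0/√191 = 2.98

CI: (36.7 - 2.98, 36.7 + 2.98) = (33.72, 39.68)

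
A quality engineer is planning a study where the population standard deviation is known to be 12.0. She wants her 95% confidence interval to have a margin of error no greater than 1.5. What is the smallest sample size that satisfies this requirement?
n ≥ 246

For margin E ≤ 1.5:
n ≥ (z* · σ / E)²
n ≥ (1.960 · 12.0 / 1.5)²
n ≥ 245.86

Minimum n = 246 (rounding up)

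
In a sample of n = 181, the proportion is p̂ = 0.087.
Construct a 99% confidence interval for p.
(0.033, 0.141)

Proportion CI:
SE = √(p̂(1-p̂)/n) = √(0.087 · 0.913 / 181) = 0.02095

z* = 2.576
Margin = z* · SE = 2.576 · 0.02095 = 0.0540

CI: 0.087 ± 0.0540 = (0.033, 0.141)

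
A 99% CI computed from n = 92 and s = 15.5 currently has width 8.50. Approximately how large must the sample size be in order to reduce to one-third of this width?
n ≈ 828

CI width ∝ 1/√n
To reduce width by factor 3, need √n to grow by 3 → need 3² = 9 times as many samples.

Current: n = 92, width = 8.50
New: n = 828, width ≈ 2.78

Width reduced by factor of 8.50/2.78 = 3.06.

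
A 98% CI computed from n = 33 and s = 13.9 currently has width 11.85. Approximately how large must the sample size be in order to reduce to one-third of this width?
n ≈ 297

CI width ∝ 1/√n
To reduce width by factor 3, need √n to grow by 3 → need 3² = 9 times as many samples.

Current: n = 33, width = 11.85
New: n = 297, width ≈ 3.77

Width reduced by factor of 11.85/3.77 = 3.14.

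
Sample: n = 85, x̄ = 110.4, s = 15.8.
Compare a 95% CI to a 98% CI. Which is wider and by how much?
98% CI is wider by 1.31

df = 84
95% CI: t* = 1.989, (106.99, 113.81), width = 2 · t* · s/√n = 6.82
98% CI: t* = 2.372, (106.33, 114.47), width = 2 · t* · s/√n = 8.13

The 98% CI is wider by 8.13 - 6.82 = 1.31.
Higher confidence requires a wider interval.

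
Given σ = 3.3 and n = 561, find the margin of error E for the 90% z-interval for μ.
Margin of error = 0.23

Margin of error = z* · σ/√n
= 1.645 · 3.3/√561
= 1.645 · 3.3/23.6854
= 0.23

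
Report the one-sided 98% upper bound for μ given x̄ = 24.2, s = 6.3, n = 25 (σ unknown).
μ ≤ 26.94

Upper bound (one-sided):
t* = 2.172 (one-sided for 98%)
Upper bound = x̄ + t* · s/√n = 24.2 + 2.172 · 6.3/√25 = 26.94

We are 98% confident that μ ≤ 26.94.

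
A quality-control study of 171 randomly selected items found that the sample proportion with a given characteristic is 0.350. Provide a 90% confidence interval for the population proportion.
(0.290, 0.410)

Proportion CI:
SE = √(p̂(1-p̂)/n) = √(0.350 · 0.650 / 171) = 0.03647

z* = 1.645
Margin = z* · SE = 1.645 · 0.03647 = 0.0600

CI: 0.350 ± 0.0600 = (0.290, 0.410)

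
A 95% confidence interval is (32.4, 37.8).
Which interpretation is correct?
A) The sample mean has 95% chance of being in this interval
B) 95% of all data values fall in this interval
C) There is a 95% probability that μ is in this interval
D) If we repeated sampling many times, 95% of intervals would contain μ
D

A) Wrong — x̄ is observed and sits in the interval by construction.
B) Wrong — a CI is about the parameter μ, not individual data values.
C) Wrong — μ is fixed; the randomness lives in the interval, not in μ.
D) Correct — this is the frequentist long-run coverage interpretation.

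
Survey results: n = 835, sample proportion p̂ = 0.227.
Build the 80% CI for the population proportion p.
(0.208, 0.246)

Proportion CI:
SE = √(p̂(1-p̂)/n) = √(0.227 · 0.773 / 835) = 0.01450

z* = 1.282
Margin = z* · SE = 1.282 · 0.01450 = 0.0186

CI: 0.227 ± 0.0186 = (0.208, 0.246)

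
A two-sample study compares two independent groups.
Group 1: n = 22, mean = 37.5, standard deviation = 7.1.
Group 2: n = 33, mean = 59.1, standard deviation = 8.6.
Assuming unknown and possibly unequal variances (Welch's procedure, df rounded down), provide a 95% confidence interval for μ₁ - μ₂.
(-25.88, -17.32)

Difference: x̄₁ - x̄₂ = -21.60
SE = √(s₁²/n₁ + s₂²/n₂) = √(7.1²/22 + 8.6²/33) = 2.1290
df = 50.48 → 50 (Welch–Satterthwaite, rounded down)
t* = 2.009

CI: -21.60 ± 2.009 · 2.1290 = -21.60 ± 4.28 = (-25.88, -17.32)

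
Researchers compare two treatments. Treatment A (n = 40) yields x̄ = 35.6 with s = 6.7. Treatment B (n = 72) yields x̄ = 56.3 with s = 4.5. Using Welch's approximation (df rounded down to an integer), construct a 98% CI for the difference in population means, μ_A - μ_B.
(-23.53, -17.87)

Difference: x̄₁ - x̄₂ = -20.70
SE = √(s₁²/n₁ + s₂²/n₂) = √(6.7²/40 + 4.5²/72) = 1.1847
df = 58.96 → 58 (Welch–Satterthwaite, rounded down)
t* = 2.392

CI: -20.70 ± 2.392 · 1.1847 = -20.70 ± 2.83 = (-23.53, -17.87)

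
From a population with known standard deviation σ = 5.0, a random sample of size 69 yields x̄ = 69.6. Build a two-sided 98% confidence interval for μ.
(68.20, 71.00)

z-interval (σ known):
z* = 2.326 for 98% confidence

Margin of error = z* · σ/√n = 2.326 · 5.0/√69 = 1.40

CI: (69.6 - 1.40, 69.6 + 1.40) = (68.20, 71.00)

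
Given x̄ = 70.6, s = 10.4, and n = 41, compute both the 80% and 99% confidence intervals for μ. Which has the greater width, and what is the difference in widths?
99% CI is wider by 4.55

df = 40
80% CI: t* = 1.303, (68.48, 72.72), width = 2 · t* · s/√n = 4.23
99% CI: t* = 2.704, (66.21, 74.99), width = 2 · t* · s/√n = 8.78

The 99% CI is wider by 8.78 - 4.23 = 4.55.
Higher confidence requires a wider interval.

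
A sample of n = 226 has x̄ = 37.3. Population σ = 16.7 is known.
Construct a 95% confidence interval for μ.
(35.12, 39.48)

z-interval (σ known):
z* = 1.960 for 95% confidence

Margin of error = z* · σ/√n = 1.960 · 16.7/√226 = 2.18

CI: (37.3 - 2.18, 37.3 + 2.18) = (35.12, 39.48)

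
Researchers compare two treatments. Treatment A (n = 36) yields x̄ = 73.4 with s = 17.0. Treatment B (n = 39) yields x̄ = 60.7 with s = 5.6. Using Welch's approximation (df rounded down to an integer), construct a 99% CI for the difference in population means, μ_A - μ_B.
(4.67, 20.73)

Difference: x̄₁ - x̄₂ = 12.70
SE = √(s₁²/n₁ + s₂²/n₂) = √(17.0²/36 + 5.6²/39) = 2.9718
df = 41.97 → 41 (Welch–Satterthwaite, rounded down)
t* = 2.701

CI: 12.70 ± 2.701 · 2.9718 = 12.70 ± 8.03 = (4.67, 20.73)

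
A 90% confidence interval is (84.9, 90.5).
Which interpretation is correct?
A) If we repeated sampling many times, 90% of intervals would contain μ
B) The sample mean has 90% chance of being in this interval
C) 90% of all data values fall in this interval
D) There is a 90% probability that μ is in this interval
A

A) Correct — this is the frequentist long-run coverage interpretation.
B) Wrong — x̄ is observed and sits in the interval by construction.
C) Wrong — a CI is about the parameter μ, not individual data values.
D) Wrong — μ is fixed; the randomness lives in the interval, not in μ.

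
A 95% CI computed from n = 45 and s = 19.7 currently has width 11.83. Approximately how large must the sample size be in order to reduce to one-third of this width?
n ≈ 405

CI width ∝ 1/√n
To reduce width by factor 3, need √n to grow by 3 → need 3² = 9 times as many samples.

Current: n = 45, width = 11.83
New: n = 405, width ≈ 3.85

Width reduced by factor of 11.83/3.85 = 3.07.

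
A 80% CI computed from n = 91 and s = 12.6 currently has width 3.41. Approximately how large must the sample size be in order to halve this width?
n ≈ 364

CI width ∝ 1/√n
To reduce width by factor 2, need √n to grow by 2 → need 2² = 4 times as many samples.

Current: n = 91, width = 3.41
New: n = 364, width ≈ 1.70

Width reduced by factor of 3.41/1.70 = 2.01.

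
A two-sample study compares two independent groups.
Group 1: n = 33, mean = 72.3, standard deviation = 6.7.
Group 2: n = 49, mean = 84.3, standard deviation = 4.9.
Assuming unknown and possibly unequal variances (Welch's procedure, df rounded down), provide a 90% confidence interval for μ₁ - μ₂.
(-14.28, -9.72)

Difference: x̄₁ - x̄₂ = -12.00
SE = √(s₁²/n₁ + s₂²/n₂) = √(6.7²/33 + 4.9²/49) = 1.3603
df = 54.49 → 54 (Welch–Satterthwaite, rounded down)
t* = 1.674

CI: -12.00 ± 1.674 · 1.3603 = -12.00 ± 2.28 = (-14.28, -9.72)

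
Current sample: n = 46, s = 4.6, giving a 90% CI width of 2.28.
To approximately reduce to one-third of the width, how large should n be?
n ≈ 414

CI width ∝ 1/√n
To reduce width by factor 3, need √n to grow by 3 → need 3² = 9 times as many samples.

Current: n = 46, width = 2.28
New: n = 414, width ≈ 0.75

Width reduced by factor of 2.28/0.75 = 3.04.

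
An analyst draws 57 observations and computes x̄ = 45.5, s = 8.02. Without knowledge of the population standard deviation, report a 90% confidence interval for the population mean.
(43.72, 47.28)

t-interval (σ unknown):
df = n - 1 = 56
t* = 1.673 for 90% confidence

Margin of error = t* · s/√n = 1.673 · 8.02/√57 = 1.78

CI: (43.72, 47.28)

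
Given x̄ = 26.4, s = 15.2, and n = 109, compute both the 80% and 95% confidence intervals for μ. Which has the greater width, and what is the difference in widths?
95% CI is wider by 2.02

df = 108
80% CI: t* = 1.289, (24.52, 28.28), width = 2 · t* · s/√n = 3.75
95% CI: t* = 1.982, (23.51, 29.29), width = 2 · t* · s/√n = 5.77

The 95% CI is wider by 5.77 - 3.75 = 2.02.
Higher confidence requires a wider interval.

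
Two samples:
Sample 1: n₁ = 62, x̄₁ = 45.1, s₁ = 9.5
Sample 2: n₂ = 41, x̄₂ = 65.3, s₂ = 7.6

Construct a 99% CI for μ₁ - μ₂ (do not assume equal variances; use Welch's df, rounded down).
(-24.65, -15.75)

Difference: x̄₁ - x̄₂ = -20.20
SE = √(s₁²/n₁ + s₂²/n₂) = √(9.5²/62 + 7.6²/41) = 1.6925
df = 97.27 → 97 (Welch–Satterthwaite, rounded down)
t* = 2.627

CI: -20.20 ± 2.627 · 1.6925 = -20.20 ± 4.45 = (-24.65, -15.75)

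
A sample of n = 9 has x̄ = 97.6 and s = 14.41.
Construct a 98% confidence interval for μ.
(83.69, 111.51)

t-interval (σ unknown):
df = n - 1 = 8
t* = 2.896 for 98% confidence

Margin of error = t* · s/√n = 2.896 · 14.41/√9 = 13.91

CI: (83.69, 111.51)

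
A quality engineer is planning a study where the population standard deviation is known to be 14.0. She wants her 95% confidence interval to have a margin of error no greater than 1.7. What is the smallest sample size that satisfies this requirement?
n ≥ 261

For margin E ≤ 1.7:
n ≥ (z* · σ / E)²
n ≥ (1.960 · 14.0 / 1.7)²
n ≥ 260.54

Minimum n = 261 (rounding up)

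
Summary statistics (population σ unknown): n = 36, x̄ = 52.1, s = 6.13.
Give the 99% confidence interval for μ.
(49.32, 54.88)

t-interval (σ unknown):
df = n - 1 = 35
t* = 2.724 for 99% confidence

Margin of error = t* · s/√n = 2.724 · 6.13/√36 = 2.78

CI: (49.32, 54.88)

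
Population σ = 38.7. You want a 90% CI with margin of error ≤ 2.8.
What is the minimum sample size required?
n ≥ 517

For margin E ≤ 2.8:
n ≥ (z* · σ / E)²
n ≥ (1.645 · 38.7 / 2.8)²
n ≥ 516.94

Minimum n = 517 (rounding up)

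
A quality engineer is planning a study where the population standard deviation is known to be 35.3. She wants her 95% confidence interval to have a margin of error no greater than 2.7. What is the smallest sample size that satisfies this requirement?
n ≥ 657

For margin E ≤ 2.7:
n ≥ (z* · σ / E)²
n ≥ (1.960 · 35.3 / 2.7)²
n ≥ 656.65

Minimum n = 657 (rounding up)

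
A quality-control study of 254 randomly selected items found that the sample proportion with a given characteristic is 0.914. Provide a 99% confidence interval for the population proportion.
(0.869, 0.959)

Proportion CI:
SE = √(p̂(1-p̂)/n) = √(0.914 · 0.086 / 254) = 0.01759

z* = 2.576
Margin = z* · SE = 2.576 · 0.01759 = 0.0453

CI: 0.914 ± 0.0453 = (0.869, 0.959)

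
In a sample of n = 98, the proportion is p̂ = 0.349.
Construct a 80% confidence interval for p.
(0.287, 0.411)

Proportion CI:
SE = √(p̂(1-p̂)/n) = √(0.349 · 0.651 / 98) = 0.04815

z* = 1.282
Margin = z* · SE = 1.282 · 0.04815 = 0.0617

CI: 0.349 ± 0.0617 = (0.287, 0.411)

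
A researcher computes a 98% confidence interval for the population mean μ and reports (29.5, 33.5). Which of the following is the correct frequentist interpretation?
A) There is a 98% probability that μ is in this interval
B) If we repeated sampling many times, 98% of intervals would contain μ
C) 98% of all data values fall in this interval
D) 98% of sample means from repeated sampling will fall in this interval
B

A) Wrong — μ is fixed; the randomness lives in the interval, not in μ.
B) Correct — this is the frequentist long-run coverage interpretation.
C) Wrong — a CI is about the parameter μ, not individual data values.
D) Wrong — coverage applies to intervals containing μ, not to future x̄ values.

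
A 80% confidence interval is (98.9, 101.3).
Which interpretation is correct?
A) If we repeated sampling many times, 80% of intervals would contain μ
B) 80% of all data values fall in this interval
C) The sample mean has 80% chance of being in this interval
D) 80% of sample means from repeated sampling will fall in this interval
A

A) Correct — this is the frequentist long-run coverage interpretation.
B) Wrong — a CI is about the parameter μ, not individual data values.
C) Wrong — x̄ is observed and sits in the interval by construction.
D) Wrong — coverage applies to intervals containing μ, not to future x̄ values.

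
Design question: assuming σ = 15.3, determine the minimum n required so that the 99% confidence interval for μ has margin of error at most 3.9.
n ≥ 103

For margin E ≤ 3.9:
n ≥ (z* · σ / E)²
n ≥ (2.576 · 15.3 / 3.9)²
n ≥ 102.13

Minimum n = 103 (rounding up)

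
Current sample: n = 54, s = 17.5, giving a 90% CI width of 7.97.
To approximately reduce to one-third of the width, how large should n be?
n ≈ 486

CI width ∝ 1/√n
To reduce width by factor 3, need √n to grow by 3 → need 3² = 9 times as many samples.

Current: n = 54, width = 7.97
New: n = 486, width ≈ 2.62

Width reduced by factor of 7.97/2.62 = 3.04.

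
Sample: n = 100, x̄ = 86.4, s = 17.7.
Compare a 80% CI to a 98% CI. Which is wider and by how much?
98% CI is wider by 3.80

df = 99
80% CI: t* = 1.290, (84.12, 88.68), width = 2 · t* · s/√n = 4.57
98% CI: t* = 2.365, (82.21, 90.59), width = 2 · t* · s/√n = 8.37

The 98% CI is wider by 8.37 - 4.57 = 3.80.
Higher confidence requires a wider interval.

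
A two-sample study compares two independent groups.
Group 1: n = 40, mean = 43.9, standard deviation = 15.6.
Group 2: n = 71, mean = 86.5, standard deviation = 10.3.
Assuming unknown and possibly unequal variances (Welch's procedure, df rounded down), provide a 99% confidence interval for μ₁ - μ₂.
(-49.93, -35.27)

Difference: x̄₁ - x̄₂ = -42.60
SE = √(s₁²/n₁ + s₂²/n₂) = √(15.6²/40 + 10.3²/71) = 2.7529
df = 58.54 → 58 (Welch–Satterthwaite, rounded down)
t* = 2.663

CI: -42.60 ± 2.663 · 2.7529 = -42.60 ± 7.33 = (-49.93, -35.27)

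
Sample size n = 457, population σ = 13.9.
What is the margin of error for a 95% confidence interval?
Margin of error = 1.27

Margin of error = z* · σ/√n
= 1.960 · 13.9/√457
= 1.960 · 13.9/21.3776
= 1.27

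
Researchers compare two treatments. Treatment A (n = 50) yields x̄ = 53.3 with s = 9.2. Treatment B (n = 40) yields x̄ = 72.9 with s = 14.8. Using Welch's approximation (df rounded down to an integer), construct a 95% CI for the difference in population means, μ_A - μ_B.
(-24.95, -14.25)

Difference: x̄₁ - x̄₂ = -19.60
SE = √(s₁²/n₁ + s₂²/n₂) = √(9.2²/50 + 14.8²/40) = 2.6775
df = 62.11 → 62 (Welch–Satterthwaite, rounded down)
t* = 1.999

CI: -19.60 ± 1.999 · 2.6775 = -19.60 ± 5.35 = (-24.95, -14.25)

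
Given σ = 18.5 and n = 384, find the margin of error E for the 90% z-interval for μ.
Margin of error = 1.55

Margin of error = z* · σ/√n
= 1.645 · 18.5/√384
= 1.645 · 18.5/19.5959
= 1.55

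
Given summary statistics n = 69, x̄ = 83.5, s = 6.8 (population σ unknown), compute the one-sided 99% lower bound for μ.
μ ≥ 81.55

Lower bound (one-sided):
t* = 2.382 (one-sided for 99%)
Lower bound = x̄ - t* · s/√n = 83.5 - 2.382 · 6.8/√69 = 81.55

We are 99% confident that μ ≥ 81.55.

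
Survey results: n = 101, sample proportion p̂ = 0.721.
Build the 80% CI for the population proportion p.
(0.664, 0.778)

Proportion CI:
SE = √(p̂(1-p̂)/n) = √(0.721 · 0.279 / 101) = 0.04463

z* = 1.282
Margin = z* · SE = 1.282 · 0.04463 = 0.0572

CI: 0.721 ± 0.0572 = (0.664, 0.778)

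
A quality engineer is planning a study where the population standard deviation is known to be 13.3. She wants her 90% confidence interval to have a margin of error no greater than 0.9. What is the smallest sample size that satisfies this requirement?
n ≥ 591

For margin E ≤ 0.9:
n ≥ (z* · σ / E)²
n ≥ (1.645 · 13.3 / 0.9)²
n ≥ 590.95

Minimum n = 591 (rounding up)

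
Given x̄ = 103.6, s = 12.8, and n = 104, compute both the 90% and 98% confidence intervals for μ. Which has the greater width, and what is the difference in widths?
98% CI is wider by 1.76

df = 103
90% CI: t* = 1.660, (101.52, 105.68), width = 2 · t* · s/√n = 4.17
98% CI: t* = 2.363, (100.63, 106.57), width = 2 · t* · s/√n = 5.93

The 98% CI is wider by 5.93 - 4.17 = 1.76.
Higher confidence requires a wider interval.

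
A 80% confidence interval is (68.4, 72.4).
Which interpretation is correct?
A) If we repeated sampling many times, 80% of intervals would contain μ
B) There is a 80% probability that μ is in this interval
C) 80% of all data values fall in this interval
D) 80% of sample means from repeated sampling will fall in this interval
A

A) Correct — this is the frequentist long-run coverage interpretation.
B) Wrong — μ is fixed; the randomness lives in the interval, not in μ.
C) Wrong — a CI is about the parameter μ, not individual data values.
D) Wrong — coverage applies to intervals containing μ, not to future x̄ values.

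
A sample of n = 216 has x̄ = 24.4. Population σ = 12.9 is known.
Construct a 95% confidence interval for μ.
(22.68, 26.12)

z-interval (σ known):
z* = 1.960 for 95% confidence

Margin of error = z* · σ/√n = 1.960 · 12.9/√216 = 1.72

CI: (24.4 - 1.72, 24.4 + 1.72) = (22.68, 26.12)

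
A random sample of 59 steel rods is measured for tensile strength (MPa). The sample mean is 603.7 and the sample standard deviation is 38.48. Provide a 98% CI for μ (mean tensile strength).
(591.72, 615.68)

t-interval (σ unknown):
df = n - 1 = 58
t* = 2.392 for 98% confidence

Margin of error = t* · s/√n = 2.392 · 38.48/√59 = 11.98

CI: (591.72, 615.68)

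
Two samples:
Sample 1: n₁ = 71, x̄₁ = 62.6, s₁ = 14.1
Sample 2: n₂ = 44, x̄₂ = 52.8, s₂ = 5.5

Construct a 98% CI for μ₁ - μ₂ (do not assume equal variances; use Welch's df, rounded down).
(5.38, 14.22)

Difference: x̄₁ - x̄₂ = 9.80
SE = √(s₁²/n₁ + s₂²/n₂) = √(14.1²/71 + 5.5²/44) = 1.8675
df = 98.89 → 98 (Welch–Satterthwaite, rounded down)
t* = 2.365

CI: 9.80 ± 2.365 · 1.8675 = 9.80 ± 4.42 = (5.38, 14.22)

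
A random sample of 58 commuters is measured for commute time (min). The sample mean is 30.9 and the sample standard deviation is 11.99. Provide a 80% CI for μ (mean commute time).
(28.86, 32.94)

t-interval (σ unknown):
df = n - 1 = 57
t* = 1.297 for 80% confidence

Margin of error = t* · s/√n = 1.297 · 11.99/√58 = 2.04

CI: (28.86, 32.94)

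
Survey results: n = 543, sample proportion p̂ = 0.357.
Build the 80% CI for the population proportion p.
(0.331, 0.383)

Proportion CI:
SE = √(p̂(1-p̂)/n) = √(0.357 · 0.643 / 543) = 0.02056

z* = 1.282
Margin = z* · SE = 1.282 · 0.02056 = 0.0264

CI: 0.357 ± 0.0264 = (0.331, 0.383)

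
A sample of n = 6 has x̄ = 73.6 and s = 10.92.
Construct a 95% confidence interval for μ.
(62.14, 85.06)

t-interval (σ unknown):
df = n - 1 = 5
t* = 2.571 for 95% confidence

Margin of error = t* · s/√n = 2.571 · 10.92/√6 = 11.46

CI: (62.14, 85.06)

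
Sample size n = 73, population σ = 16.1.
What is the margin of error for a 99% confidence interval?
Margin of error = 4.85

Margin of error = z* · σ/√n
= 2.576 · 16.1/√73
= 2.576 · 16.1/8.5440
= 4.85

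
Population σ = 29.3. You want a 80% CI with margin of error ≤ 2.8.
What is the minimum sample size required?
n ≥ 180

For margin E ≤ 2.8:
n ≥ (z* · σ / E)²
n ≥ (1.282 · 29.3 / 2.8)²
n ≥ 179.97

Minimum n = 180 (rounding up)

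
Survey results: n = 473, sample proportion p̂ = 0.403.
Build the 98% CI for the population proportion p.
(0.351, 0.455)

Proportion CI:
SE = √(p̂(1-p̂)/n) = √(0.403 · 0.597 / 473) = 0.02255

z* = 2.326
Margin = z* · SE = 2.326 · 0.02255 = 0.0525

CI: 0.403 ± 0.0525 = (0.351, 0.455)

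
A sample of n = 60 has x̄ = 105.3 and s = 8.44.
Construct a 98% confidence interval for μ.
(102.69, 107.91)

t-interval (σ unknown):
df = n - 1 = 59
t* = 2.391 for 98% confidence

Margin of error = t* · s/√n = 2.391 · 8.44/√60 = 2.61

CI: (102.69, 107.91)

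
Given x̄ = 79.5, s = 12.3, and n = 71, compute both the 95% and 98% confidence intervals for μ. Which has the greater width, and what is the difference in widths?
98% CI is wider by 1.13

df = 70
95% CI: t* = 1.994, (76.59, 82.41), width = 2 · t* · s/√n = 5.82
98% CI: t* = 2.381, (76.02, 82.98), width = 2 · t* · s/√n = 6.95

The 98% CI is wider by 6.95 - 5.82 = 1.13.
Higher confidence requires a wider interval.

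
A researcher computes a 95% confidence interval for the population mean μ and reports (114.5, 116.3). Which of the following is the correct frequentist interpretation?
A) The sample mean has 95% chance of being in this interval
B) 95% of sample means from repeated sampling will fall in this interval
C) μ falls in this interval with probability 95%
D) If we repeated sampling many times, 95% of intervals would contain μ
D

A) Wrong — x̄ is observed and sits in the interval by construction.
B) Wrong — coverage applies to intervals containing μ, not to future x̄ values.
C) Wrong — μ is fixed; the randomness lives in the interval, not in μ.
D) Correct — this is the frequentist long-run coverage interpretation.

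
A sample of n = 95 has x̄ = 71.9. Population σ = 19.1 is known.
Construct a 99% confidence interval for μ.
(66.85, 76.95)

z-interval (σ known):
z* = 2.576 for 99% confidence

Margin of error = z* · σ/√n = 2.576 · 19.1/√95 = 5.05

CI: (71.9 - 5.05, 71.9 + 5.05) = (66.85, 76.95)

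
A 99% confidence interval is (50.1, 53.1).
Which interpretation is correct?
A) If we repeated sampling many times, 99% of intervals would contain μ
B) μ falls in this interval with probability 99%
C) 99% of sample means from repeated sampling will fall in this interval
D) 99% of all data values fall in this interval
A

A) Correct — this is the frequentist long-run coverage interpretation.
B) Wrong — μ is fixed; the randomness lives in the interval, not in μ.
C) Wrong — coverage applies to intervals containing μ, not to future x̄ values.
D) Wrong — a CI is about the parameter μ, not individual data values.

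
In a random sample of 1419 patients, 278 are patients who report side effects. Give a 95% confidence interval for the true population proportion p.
(0.175, 0.217)

Proportion CI:
p̂ = 278/1419 = 0.19591
SE = √(p̂(1-p̂)/n) = √(0.19591 · 0.80409 / 1419) = 0.01054

z* = 1.960
Margin = z* · SE = 1.960 · 0.01054 = 0.0207

CI: 0.19591 ± 0.0207 = (0.175, 0.217)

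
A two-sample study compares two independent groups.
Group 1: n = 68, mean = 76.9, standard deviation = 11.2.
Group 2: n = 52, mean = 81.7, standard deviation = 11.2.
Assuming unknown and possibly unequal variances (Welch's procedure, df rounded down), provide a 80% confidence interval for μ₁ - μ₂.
(-7.46, -2.14)

Difference: x̄₁ - x̄₂ = -4.80
SE = √(s₁²/n₁ + s₂²/n₂) = √(11.2²/68 + 11.2²/52) = 2.0633
df = 109.90 → 109 (Welch–Satterthwaite, rounded down)
t* = 1.289

CI: -4.80 ± 1.289 · 2.0633 = -4.80 ± 2.66 = (-7.46, -2.14)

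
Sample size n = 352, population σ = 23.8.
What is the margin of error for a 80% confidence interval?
Margin of error = 1.63

Margin of error = z* · σ/√n
= 1.282 · 23.8/√352
= 1.282 · 23.8/18.7617
= 1.63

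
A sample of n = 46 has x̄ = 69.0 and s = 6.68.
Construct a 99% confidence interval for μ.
(66.35, 71.65)

t-interval (σ unknown):
df = n - 1 = 45
t* = 2.690 for 99% confidence

Margin of error = t* · s/√n = 2.690 · 6.68/√46 = 2.65

CI: (66.35, 71.65)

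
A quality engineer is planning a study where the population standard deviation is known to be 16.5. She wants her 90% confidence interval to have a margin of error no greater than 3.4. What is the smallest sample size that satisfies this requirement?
n ≥ 64

For margin E ≤ 3.4:
n ≥ (z* · σ / E)²
n ≥ (1.645 · 16.5 / 3.4)²
n ≥ 63.73

Minimum n = 64 (rounding up)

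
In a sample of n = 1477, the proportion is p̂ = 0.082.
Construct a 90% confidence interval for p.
(0.070, 0.094)

Proportion CI:
SE = √(p̂(1-p̂)/n) = √(0.082 · 0.918 / 1477) = 0.00714

z* = 1.645
Margin = z* · SE = 1.645 · 0.00714 = 0.0117

CI: 0.082 ± 0.0117 = (0.070, 0.094)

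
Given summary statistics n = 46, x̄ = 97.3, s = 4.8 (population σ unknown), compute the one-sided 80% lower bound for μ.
μ ≥ 96.70

Lower bound (one-sided):
t* = 0.850 (one-sided for 80%)
Lower bound = x̄ - t* · s/√n = 97.3 - 0.850 · 4.8/√46 = 96.70

We are 80% confident that μ ≥ 96.70.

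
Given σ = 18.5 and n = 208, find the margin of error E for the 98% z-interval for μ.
Margin of error = 2.98

Margin of error = z* · σ/√n
= 2.326 · 18.5/√208
= 2.326 · 18.5/14.4222
= 2.98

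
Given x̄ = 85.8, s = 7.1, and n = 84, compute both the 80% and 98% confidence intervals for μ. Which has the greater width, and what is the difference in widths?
98% CI is wider by 1.68

df = 83
80% CI: t* = 1.292, (84.80, 86.80), width = 2 · t* · s/√n = 2.00
98% CI: t* = 2.372, (83.96, 87.64), width = 2 · t* · s/√n = 3.68

The 98% CI is wider by 3.68 - 2.00 = 1.68.
Higher confidence requires a wider interval.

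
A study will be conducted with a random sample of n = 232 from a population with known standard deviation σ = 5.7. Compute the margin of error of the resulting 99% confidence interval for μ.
Margin of error = 0.96

Margin of error = z* · σ/√n
= 2.576 · 5.7/√232
= 2.576 · 5.7/15.2315
= 0.96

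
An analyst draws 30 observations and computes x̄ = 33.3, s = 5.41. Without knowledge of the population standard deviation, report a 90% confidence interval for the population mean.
(31.62, 34.98)

t-interval (σ unknown):
df = n - 1 = 29
t* = 1.699 for 90% confidence

Margin of error = t* · s/√n = 1.699 · 5.41/√30 = 1.68

CI: (31.62, 34.98)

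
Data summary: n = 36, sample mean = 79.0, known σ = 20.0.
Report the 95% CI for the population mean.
(72.47, 85.53)

z-interval (σ known):
z* = 1.960 for 95% confidence

Margin of error = z* · σ/√n = 1.960 · 20.0/√36 = 6.53

CI: (79.0 - 6.53, 79.0 + 6.53) = (72.47, 85.53)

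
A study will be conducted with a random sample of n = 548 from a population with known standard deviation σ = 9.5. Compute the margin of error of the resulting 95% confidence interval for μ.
Margin of error = 0.80

Margin of error = z* · σ/√n
= 1.960 · 9.5/√548
= 1.960 · 9.5/23.4094
= 0.80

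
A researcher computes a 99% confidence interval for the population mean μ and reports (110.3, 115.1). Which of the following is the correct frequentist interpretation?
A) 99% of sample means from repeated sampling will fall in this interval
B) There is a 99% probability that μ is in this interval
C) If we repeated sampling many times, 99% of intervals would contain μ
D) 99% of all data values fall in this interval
C

A) Wrong — coverage applies to intervals containing μ, not to future x̄ values.
B) Wrong — μ is fixed; the randomness lives in the interval, not in μ.
C) Correct — this is the frequentist long-run coverage interpretation.
D) Wrong — a CI is about the parameter μ, not individual data values.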